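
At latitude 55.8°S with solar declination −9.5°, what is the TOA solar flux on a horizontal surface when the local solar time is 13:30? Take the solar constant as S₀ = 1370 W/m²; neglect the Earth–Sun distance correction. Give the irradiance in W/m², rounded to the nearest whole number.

Hour angle H = 15° × (13.5 − 12) = 22.50°.
cos θ_z = sin(-55.8°) sin(-9.5°) + cos(-55.8°) cos(-9.5°) cos(22.50°) = 0.1365 + 0.5122 = 0.6487.
Top-of-atmosphere irradiance = S₀ cos θ_z = 1370 × 0.6487 = 888.72 W/m².

889 W/m²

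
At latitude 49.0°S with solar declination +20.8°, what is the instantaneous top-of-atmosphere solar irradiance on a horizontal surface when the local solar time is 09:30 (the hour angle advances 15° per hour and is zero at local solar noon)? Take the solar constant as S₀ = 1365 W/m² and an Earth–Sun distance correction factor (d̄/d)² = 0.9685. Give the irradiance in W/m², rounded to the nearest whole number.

289 W/m²

Hour angle H = 15° × (9.5 − 12) = -37.50°.
With φ = -49.0°, δ = 20.8°, H = -37.50°: sin φ sin δ = -0.2680, cos φ cos δ cos H = 0.4866, so cos θ_z = 0.2186.
Top-of-atmosphere irradiance = S₀ (d̄/d)² cos θ_z = 1365 × 0.9685 × 0.2186 = 288.99 W/m².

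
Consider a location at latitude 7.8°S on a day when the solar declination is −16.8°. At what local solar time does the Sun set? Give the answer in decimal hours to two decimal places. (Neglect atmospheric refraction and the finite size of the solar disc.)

18.16 h

cos H_s = −tan(-7.8°) · tan(-16.8°) = -0.0414, so H_s = arccos(-0.0414) = 92.37°.
Sunset is at 12 + H_s/15 = 12 + 6.158 = 18.158 h local solar time.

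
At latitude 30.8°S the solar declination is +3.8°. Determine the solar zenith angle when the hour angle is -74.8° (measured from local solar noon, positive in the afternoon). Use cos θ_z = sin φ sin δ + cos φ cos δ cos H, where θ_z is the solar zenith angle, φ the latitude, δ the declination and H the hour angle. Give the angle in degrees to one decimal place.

cos θ_z = sin φ sin δ + cos φ cos δ cos H = (-0.5120)(0.0663) + (0.8590)(0.9978)(0.2622) = 0.1908.
θ_z = arccos(0.1908) = 79.00°.

79.0°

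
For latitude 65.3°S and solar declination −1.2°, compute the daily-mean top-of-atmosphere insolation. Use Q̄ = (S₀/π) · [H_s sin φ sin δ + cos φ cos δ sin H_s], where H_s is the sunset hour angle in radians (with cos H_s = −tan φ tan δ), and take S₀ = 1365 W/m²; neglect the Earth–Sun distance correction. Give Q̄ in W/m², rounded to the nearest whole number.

−tan φ tan δ = −(-2.1742)(-0.0209) = -0.0454; H_s = arccos(-0.0454) = 92.60°. In radians, H_s = 1.6162.
H_s sin φ sin δ = 1.6162 × -0.9085 × -0.0209 = 0.0307.
cos φ cos δ sin H_s = 0.4179 × 0.9998 × 0.9990 = 0.4174.
Q̄ = (1365/π) × (0.0307 + 0.4174) = 434.49 × 0.4481 = 194.69 W/m².

195 W/m²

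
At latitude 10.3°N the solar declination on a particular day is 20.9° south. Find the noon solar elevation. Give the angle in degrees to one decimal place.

At local solar noon the hour angle is zero, so the elevation is 90° − |φ − δ| = 90° − |10.3° − (-20.9°)| = 90° − 31.2° = 58.8°.

58.8°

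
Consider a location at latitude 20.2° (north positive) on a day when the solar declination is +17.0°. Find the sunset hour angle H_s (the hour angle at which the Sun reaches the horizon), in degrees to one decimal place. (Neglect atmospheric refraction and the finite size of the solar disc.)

The sunset hour angle satisfies cos H_s = −tan φ tan δ = -0.1125, giving H_s = 96.46°.

96.5°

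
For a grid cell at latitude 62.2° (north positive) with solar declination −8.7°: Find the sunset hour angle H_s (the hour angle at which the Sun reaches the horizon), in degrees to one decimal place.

73.1°

The sunset hour angle satisfies cos H_s = −tan φ tan δ = 0.2902, giving H_s = 73.13°.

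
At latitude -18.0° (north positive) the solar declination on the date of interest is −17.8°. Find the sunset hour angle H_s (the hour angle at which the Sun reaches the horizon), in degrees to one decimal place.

96.0°

The sunset hour angle satisfies cos H_s = −tan φ tan δ = -0.1043, giving H_s = 95.99°.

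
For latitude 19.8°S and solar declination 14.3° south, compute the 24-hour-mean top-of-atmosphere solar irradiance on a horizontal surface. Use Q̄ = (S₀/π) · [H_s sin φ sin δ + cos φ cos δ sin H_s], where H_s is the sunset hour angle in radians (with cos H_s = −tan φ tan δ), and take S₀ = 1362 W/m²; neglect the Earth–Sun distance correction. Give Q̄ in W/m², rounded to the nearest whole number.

cos H_s = −tan(-19.8°) · tan(-14.3°) = -0.0918, so H_s = arccos(-0.0918) = 95.27°. In radians, H_s = 1.6628.
H_s sin φ sin δ = 1.6628 × -0.3387 × -0.2470 = 0.1391.
cos φ cos δ sin H_s = 0.9409 × 0.9690 × 0.9958 = 0.9079.
Q̄ = (1362/π) × (0.1391 + 0.9079) = 433.54 × 1.0470 = 453.92 W/m².

454 W/m²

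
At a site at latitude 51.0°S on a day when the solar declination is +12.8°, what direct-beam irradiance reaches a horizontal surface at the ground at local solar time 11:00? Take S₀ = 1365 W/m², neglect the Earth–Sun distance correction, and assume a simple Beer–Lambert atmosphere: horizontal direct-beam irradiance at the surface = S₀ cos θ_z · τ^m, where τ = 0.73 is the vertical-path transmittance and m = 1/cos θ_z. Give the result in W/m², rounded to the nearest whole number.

Hour angle H = 15° × (11 − 12) = -15.00°.
cos θ_z = sin φ sin δ + cos φ cos δ cos H = (-0.7771)(0.2215) + (0.6293)(0.9751)(0.9659) = 0.4206.
Air mass m = 1/cos θ_z = 1/0.4206 = 2.378; τ^m = 0.73^2.378 = 0.4731.
Surface direct beam = 1365 × 0.4206 × 0.4731 = 271.62 W/m².

272 W/m²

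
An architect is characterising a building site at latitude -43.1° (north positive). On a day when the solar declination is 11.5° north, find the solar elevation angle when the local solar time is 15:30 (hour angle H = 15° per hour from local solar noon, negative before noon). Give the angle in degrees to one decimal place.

17.4°

Hour angle H = 15° × (15.5 − 12) = 52.50°.
With φ = -43.1°, δ = 11.5°, H = 52.50°: sin φ sin δ = -0.1362, cos φ cos δ cos H = 0.4356, so cos θ_z = 0.2994.
θ_z = arccos(0.2994) = 72.58°, so the elevation is 90° − 72.58° = 17.42°.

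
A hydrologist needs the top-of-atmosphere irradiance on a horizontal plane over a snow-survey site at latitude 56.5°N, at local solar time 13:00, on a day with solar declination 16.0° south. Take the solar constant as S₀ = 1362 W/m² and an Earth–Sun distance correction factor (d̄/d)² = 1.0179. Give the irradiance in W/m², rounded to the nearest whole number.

Hour angle H = 15° × (13 − 12) = 15.00°.
With φ = 56.5°, δ = -16.0°, H = 15.00°: sin φ sin δ = -0.2299, cos φ cos δ cos H = 0.5125, so cos θ_z = 0.2826.
Top-of-atmosphere irradiance = S₀ (d̄/d)² cos θ_z = 1362 × 1.0179 × 0.2826 = 391.79 W/m².

392 W/m²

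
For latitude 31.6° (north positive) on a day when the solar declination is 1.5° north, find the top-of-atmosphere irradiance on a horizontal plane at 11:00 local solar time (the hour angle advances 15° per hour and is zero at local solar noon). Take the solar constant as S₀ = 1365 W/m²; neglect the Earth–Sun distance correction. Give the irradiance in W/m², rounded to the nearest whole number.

Hour angle H = 15° × (11 − 12) = -15.00°.
With φ = 31.6°, δ = 1.5°, H = -15.00°: sin φ sin δ = 0.0137, cos φ cos δ cos H = 0.8224, so cos θ_z = 0.8361.
Top-of-atmosphere irradiance = S₀ cos θ_z = 1365 × 0.8361 = 1141.28 W/m².

1141 W/m²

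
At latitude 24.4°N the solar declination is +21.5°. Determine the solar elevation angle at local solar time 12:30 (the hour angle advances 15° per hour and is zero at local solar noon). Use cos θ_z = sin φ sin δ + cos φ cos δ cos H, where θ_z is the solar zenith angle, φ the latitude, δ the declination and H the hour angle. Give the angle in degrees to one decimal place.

82.5°

Hour angle H = 15° × (12.5 − 12) = 7.50°.
With φ = 24.4°, δ = 21.5°, H = 7.50°: sin φ sin δ = 0.1514, cos φ cos δ cos H = 0.8401, so cos θ_z = 0.9915.
θ_z = arccos(0.9915) = 7.48°, so the elevation is 90° − 7.48° = 82.52°.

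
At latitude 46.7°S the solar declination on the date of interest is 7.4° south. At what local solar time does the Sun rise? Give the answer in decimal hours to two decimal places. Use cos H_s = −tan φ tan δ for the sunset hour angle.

5.47 h

−tan φ tan δ = −(-1.0612)(-0.1299) = -0.1378; H_s = arccos(-0.1378) = 97.92°.
Sunrise is at 12 − H_s/15 = 12 − 6.528 = 5.472 h local solar time.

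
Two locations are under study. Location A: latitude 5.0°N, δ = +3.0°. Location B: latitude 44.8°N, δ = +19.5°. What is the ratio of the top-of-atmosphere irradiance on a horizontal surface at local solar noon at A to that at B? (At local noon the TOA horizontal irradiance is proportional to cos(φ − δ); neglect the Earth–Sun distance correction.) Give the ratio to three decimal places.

A: cos θ_z = cos(5.0° − (3.0°)) = 0.9994.
B: cos θ_z = cos(44.8° − (19.5°)) = 0.9041.
Ratio A/B = 0.9994 / 0.9041 = 1.1054.

1.105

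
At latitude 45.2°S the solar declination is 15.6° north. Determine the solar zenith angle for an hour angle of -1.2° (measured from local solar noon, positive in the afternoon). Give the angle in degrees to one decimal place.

60.8°

With φ = -45.2°, δ = 15.6°, H = -1.20°: sin φ sin δ = -0.1908, cos φ cos δ cos H = 0.6785, so cos θ_z = 0.4877.
θ_z = arccos(0.4877) = 60.81°.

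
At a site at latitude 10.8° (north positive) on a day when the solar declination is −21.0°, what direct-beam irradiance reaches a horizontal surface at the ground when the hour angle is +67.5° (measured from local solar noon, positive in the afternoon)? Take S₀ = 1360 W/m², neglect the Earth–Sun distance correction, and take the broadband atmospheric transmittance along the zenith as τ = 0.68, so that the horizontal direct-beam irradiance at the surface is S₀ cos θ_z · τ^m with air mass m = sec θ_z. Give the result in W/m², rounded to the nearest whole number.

With φ = 10.8°, δ = -21.0°, H = 67.50°: sin φ sin δ = -0.0672, cos φ cos δ cos H = 0.3509, so cos θ_z = 0.2837.
Air mass m = 1/cos θ_z = 1/0.2837 = 3.525; τ^m = 0.68^3.525 = 0.2568.
Surface direct beam = 1360 × 0.2837 × 0.2568 = 99.08 W/m².

99 W/m²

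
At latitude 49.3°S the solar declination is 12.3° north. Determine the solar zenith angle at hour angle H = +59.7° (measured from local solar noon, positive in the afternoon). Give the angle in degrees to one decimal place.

80.8°

cos θ_z = sin φ sin δ + cos φ cos δ cos H = (-0.7581)(0.2130) + (0.6521)(0.9770)(0.5045) = 0.1599.
θ_z = arccos(0.1599) = 80.80°.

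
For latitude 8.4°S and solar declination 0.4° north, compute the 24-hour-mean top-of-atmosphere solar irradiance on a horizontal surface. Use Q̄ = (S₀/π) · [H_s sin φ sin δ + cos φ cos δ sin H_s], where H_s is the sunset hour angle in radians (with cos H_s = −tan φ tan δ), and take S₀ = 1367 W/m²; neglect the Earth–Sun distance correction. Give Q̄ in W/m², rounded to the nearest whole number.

430 W/m²

The sunset hour angle satisfies cos H_s = −tan φ tan δ = 0.0010, giving H_s = 89.94°. In radians, H_s = 1.5697.
H_s sin φ sin δ = 1.5697 × -0.1461 × 0.0070 = -0.0016.
cos φ cos δ sin H_s = 0.9893 × 1.0000 × 1.0000 = 0.9893.
Q̄ = (1367/π) × (-0.0016 + 0.9893) = 435.13 × 0.9877 = 429.78 W/m².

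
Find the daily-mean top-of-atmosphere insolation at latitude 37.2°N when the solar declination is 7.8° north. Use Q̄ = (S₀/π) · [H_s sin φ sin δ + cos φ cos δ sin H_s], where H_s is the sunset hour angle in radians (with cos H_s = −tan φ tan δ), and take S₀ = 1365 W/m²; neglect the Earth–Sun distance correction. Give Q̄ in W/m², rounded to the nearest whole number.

401 W/m²

−tan φ tan δ = −(0.7590)(0.1370) = -0.1040; H_s = arccos(-0.1040) = 95.97°. In radians, H_s = 1.6750.
H_s sin φ sin δ = 1.6750 × 0.6046 × 0.1357 = 0.1374.
cos φ cos δ sin H_s = 0.7965 × 0.9907 × 0.9946 = 0.7848.
Q̄ = (1365/π) × (0.1374 + 0.7848) = 434.49 × 0.9222 = 400.69 W/m².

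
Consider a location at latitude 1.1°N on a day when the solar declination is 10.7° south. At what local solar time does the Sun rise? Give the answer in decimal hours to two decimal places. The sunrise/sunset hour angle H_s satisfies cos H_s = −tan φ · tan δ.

−tan φ tan δ = −(0.0192)(-0.1890) = 0.0036; H_s = arccos(0.0036) = 89.79°.
Sunrise is at 12 − H_s/15 = 12 − 5.986 = 6.014 h local solar time.

6.01 h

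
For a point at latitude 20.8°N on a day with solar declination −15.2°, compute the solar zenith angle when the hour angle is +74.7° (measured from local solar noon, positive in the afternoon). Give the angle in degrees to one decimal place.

cos θ_z = sin(20.8°) sin(-15.2°) + cos(20.8°) cos(-15.2°) cos(74.70°) = -0.0931 + 0.2380 = 0.1449.
θ_z = arccos(0.1449) = 81.67°.

81.7°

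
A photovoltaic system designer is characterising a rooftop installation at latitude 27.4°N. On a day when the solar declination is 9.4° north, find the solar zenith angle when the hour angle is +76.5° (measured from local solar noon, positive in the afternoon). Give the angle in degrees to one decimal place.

With φ = 27.4°, δ = 9.4°, H = 76.50°: sin φ sin δ = 0.0752, cos φ cos δ cos H = 0.2045, so cos θ_z = 0.2797.
θ_z = arccos(0.2797) = 73.76°.

73.8°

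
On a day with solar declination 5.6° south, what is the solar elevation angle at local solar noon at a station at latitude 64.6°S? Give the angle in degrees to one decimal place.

At local solar noon the hour angle is zero, so the elevation is 90° − |φ − δ| = 90° − |-64.6° − (-5.6°)| = 90° − 59.0° = 31.0°.

31.0°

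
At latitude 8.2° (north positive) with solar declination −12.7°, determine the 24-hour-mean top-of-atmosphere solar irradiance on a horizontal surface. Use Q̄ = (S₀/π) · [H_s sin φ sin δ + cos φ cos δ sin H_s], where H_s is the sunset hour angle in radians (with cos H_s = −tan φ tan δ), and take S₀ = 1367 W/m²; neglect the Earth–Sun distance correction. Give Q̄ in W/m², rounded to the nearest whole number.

cos H_s = −tan(8.2°) · tan(-12.7°) = 0.0325, so H_s = arccos(0.0325) = 88.14°. In radians, H_s = 1.5383.
H_s sin φ sin δ = 1.5383 × 0.1426 × -0.2198 = -0.0482.
cos φ cos δ sin H_s = 0.9898 × 0.9755 × 0.9995 = 0.9651.
Q̄ = (1367/π) × (-0.0482 + 0.9651) = 435.13 × 0.9169 = 398.97 W/m².

399 W/m²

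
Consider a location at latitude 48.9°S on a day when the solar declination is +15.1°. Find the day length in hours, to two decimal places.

cos H_s = −tan(-48.9°) · tan(15.1°) = 0.3093, so H_s = arccos(0.3093) = 71.98°.
Day length = 2 H_s / 15° h⁻¹ = 143.96° / 15 = 9.597 h.

9.60 hours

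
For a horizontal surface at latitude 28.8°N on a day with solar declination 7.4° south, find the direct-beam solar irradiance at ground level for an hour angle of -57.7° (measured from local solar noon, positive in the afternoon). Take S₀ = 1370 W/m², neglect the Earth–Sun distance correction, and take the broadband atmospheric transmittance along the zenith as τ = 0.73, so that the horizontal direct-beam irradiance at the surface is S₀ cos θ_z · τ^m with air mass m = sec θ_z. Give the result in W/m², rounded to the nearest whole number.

252 W/m²

cos θ_z = sin φ sin δ + cos φ cos δ cos H = (0.4818)(-0.1288) + (0.8763)(0.9917)(0.5344) = 0.4024.
Air mass m = 1/cos θ_z = 1/0.4024 = 2.485; τ^m = 0.73^2.485 = 0.4575.
Surface direct beam = 1370 × 0.4024 × 0.4575 = 252.21 W/m².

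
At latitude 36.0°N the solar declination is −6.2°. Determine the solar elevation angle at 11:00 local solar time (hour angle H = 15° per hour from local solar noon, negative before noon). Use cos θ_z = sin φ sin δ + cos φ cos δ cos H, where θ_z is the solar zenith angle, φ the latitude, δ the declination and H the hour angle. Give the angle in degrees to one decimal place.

Hour angle H = 15° × (11 − 12) = -15.00°.
cos θ_z = sin φ sin δ + cos φ cos δ cos H = (0.5878)(-0.1080) + (0.8090)(0.9942)(0.9659) = 0.7134.
θ_z = arccos(0.7134) = 44.49°, so the elevation is 90° − 44.49° = 45.51°.

45.5°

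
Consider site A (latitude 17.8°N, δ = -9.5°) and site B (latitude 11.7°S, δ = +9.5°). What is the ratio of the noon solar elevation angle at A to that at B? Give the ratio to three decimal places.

A: 90° − |17.8 − (-9.5)| = 62.70°.
B: 90° − |-11.7 − (9.5)| = 68.80°.
Ratio A/B = 62.7000 / 68.8000 = 0.9113.

0.911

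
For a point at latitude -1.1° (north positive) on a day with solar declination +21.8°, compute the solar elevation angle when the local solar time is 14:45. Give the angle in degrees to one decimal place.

Hour angle H = 15° × (14.75 − 12) = 41.25°.
cos θ_z = sin φ sin δ + cos φ cos δ cos H = (-0.0192)(0.3714) + (0.9998)(0.9285)(0.7518) = 0.6908.
θ_z = arccos(0.6908) = 46.31°, so the elevation is 90° − 46.31° = 43.69°.

43.7°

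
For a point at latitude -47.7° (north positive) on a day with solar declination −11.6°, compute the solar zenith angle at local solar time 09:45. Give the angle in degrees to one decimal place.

45.8°

Hour angle H = 15° × (9.75 − 12) = -33.75°.
cos θ_z = sin(-47.7°) sin(-11.6°) + cos(-47.7°) cos(-11.6°) cos(-33.75°) = 0.1487 + 0.5482 = 0.6969.
θ_z = arccos(0.6969) = 45.82°.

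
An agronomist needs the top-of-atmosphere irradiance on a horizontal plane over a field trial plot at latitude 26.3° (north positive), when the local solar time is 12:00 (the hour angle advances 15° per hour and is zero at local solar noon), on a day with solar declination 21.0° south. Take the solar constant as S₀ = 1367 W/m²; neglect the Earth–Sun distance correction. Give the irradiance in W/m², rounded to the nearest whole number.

Hour angle H = 15° × (12 − 12) = 0.00°.
With φ = 26.3°, δ = -21.0°, H = 0.00°: sin φ sin δ = -0.1588, cos φ cos δ cos H = 0.8369, so cos θ_z = 0.6781.
Top-of-atmosphere irradiance = S₀ cos θ_z = 1367 × 0.6781 = 926.96 W/m².

927 W/m²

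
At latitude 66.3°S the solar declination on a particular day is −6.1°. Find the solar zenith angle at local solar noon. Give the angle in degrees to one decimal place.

60.2°

At local solar noon the hour angle is zero, so the zenith angle is |φ − δ| = |-66.3° − (-6.1°)| = 60.2°.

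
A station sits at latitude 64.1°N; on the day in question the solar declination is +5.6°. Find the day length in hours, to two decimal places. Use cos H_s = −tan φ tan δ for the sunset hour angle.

The sunset hour angle satisfies cos H_s = −tan φ tan δ = -0.2019, giving H_s = 101.65°.
Day length = 2 H_s / 15° h⁻¹ = 203.30° / 15 = 13.553 h.

13.55 hours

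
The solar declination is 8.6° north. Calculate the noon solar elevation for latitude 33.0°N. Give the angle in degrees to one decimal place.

65.6°

At local solar noon the hour angle is zero, so the elevation is 90° − |φ − δ| = 90° − |33.0° − (8.6°)| = 90° − 24.4° = 65.6°.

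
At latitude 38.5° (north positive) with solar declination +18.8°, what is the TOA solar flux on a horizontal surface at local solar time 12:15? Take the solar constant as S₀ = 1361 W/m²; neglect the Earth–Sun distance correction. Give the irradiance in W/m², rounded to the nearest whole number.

1279 W/m²

Hour angle H = 15° × (12.25 − 12) = 3.75°.
cos θ_z = sin(38.5°) sin(18.8°) + cos(38.5°) cos(18.8°) cos(3.75°) = 0.2006 + 0.7393 = 0.9399.
Top-of-atmosphere irradiance = S₀ cos θ_z = 1361 × 0.9399 = 1279.20 W/m².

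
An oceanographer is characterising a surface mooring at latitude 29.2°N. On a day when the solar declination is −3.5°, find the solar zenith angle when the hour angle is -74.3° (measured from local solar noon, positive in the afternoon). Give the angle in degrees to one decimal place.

With φ = 29.2°, δ = -3.5°, H = -74.30°: sin φ sin δ = -0.0298, cos φ cos δ cos H = 0.2358, so cos θ_z = 0.2060.
θ_z = arccos(0.2060) = 78.11°.

78.1°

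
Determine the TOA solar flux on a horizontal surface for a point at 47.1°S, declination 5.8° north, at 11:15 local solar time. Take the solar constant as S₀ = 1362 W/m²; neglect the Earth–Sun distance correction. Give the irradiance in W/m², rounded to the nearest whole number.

804 W/m²

Hour angle H = 15° × (11.25 − 12) = -11.25°.
With φ = -47.1°, δ = 5.8°, H = -11.25°: sin φ sin δ = -0.0740, cos φ cos δ cos H = 0.6642, so cos θ_z = 0.5902.
Top-of-atmosphere irradiance = S₀ cos θ_z = 1362 × 0.5902 = 803.85 W/m².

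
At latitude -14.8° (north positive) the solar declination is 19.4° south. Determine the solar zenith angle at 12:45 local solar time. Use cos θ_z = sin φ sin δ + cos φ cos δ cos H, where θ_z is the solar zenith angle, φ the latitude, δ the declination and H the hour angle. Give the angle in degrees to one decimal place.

Hour angle H = 15° × (12.75 − 12) = 11.25°.
With φ = -14.8°, δ = -19.4°, H = 11.25°: sin φ sin δ = 0.0848, cos φ cos δ cos H = 0.8944, so cos θ_z = 0.9792.
θ_z = arccos(0.9792) = 11.71°.

11.7°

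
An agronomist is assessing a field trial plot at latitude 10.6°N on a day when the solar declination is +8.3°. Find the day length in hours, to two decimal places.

The sunset hour angle satisfies cos H_s = −tan φ tan δ = -0.0273, giving H_s = 91.56°.
Day length = 2 H_s / 15° h⁻¹ = 183.12° / 15 = 12.208 h.

12.21 hours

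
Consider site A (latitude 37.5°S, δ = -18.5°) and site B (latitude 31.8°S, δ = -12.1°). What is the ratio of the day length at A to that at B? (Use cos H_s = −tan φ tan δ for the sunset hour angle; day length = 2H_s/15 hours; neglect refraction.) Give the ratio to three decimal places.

A: H_s = arccos(−tan -37.5° · tan -18.5°) = 104.88°, so 2H_s/15 = 13.9840 h.
B: H_s = arccos(−tan -31.8° · tan -12.1°) = 97.64°, so 2H_s/15 = 13.0187 h.
Ratio A/B = 13.9840 / 13.0187 = 1.0741.

1.074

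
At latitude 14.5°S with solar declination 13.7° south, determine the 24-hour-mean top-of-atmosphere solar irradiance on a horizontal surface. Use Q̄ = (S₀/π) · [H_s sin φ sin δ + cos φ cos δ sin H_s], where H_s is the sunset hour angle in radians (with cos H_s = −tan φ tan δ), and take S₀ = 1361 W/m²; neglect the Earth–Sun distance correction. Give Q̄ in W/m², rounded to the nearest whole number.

The sunset hour angle satisfies cos H_s = −tan φ tan δ = -0.0630, giving H_s = 93.61°. In radians, H_s = 1.6338.
H_s sin φ sin δ = 1.6338 × -0.2504 × -0.2368 = 0.0969.
cos φ cos δ sin H_s = 0.9681 × 0.9715 × 0.9980 = 0.9386.
Q̄ = (1361/π) × (0.0969 + 0.9386) = 433.22 × 1.0355 = 448.60 W/m².

449 W/m²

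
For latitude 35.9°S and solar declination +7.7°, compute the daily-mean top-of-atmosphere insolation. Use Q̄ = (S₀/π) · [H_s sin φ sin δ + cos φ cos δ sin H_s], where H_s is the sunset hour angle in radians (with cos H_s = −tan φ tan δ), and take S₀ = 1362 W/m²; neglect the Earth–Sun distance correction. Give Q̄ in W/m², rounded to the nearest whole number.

The sunset hour angle satisfies cos H_s = −tan φ tan δ = 0.0979, giving H_s = 84.38°. In radians, H_s = 1.4727.
H_s sin φ sin δ = 1.4727 × -0.5864 × 0.1340 = -0.1157.
cos φ cos δ sin H_s = 0.8100 × 0.9910 × 0.9952 = 0.7989.
Q̄ = (1362/π) × (-0.1157 + 0.7989) = 433.54 × 0.6832 = 296.19 W/m².

296 W/m²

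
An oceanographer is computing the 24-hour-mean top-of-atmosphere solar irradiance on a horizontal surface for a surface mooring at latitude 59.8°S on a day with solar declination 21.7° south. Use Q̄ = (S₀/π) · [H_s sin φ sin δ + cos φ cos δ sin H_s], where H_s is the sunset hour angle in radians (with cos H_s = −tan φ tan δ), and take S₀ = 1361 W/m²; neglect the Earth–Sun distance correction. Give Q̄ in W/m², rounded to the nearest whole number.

cos H_s = −tan(-59.8°) · tan(-21.7°) = -0.6837, so H_s = arccos(-0.6837) = 133.13°. In radians, H_s = 2.3236.
H_s sin φ sin δ = 2.3236 × -0.8643 × -0.3697 = 0.7425.
cos φ cos δ sin H_s = 0.5030 × 0.9291 × 0.7298 = 0.3411.
Q̄ = (1361/π) × (0.7425 + 0.3411) = 433.22 × 1.0836 = 469.44 W/m².

469 W/m²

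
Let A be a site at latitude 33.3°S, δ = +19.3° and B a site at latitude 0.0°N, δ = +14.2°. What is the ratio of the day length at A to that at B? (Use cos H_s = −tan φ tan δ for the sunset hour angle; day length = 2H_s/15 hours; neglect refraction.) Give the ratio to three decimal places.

0.852

A: H_s = arccos(−tan -33.3° · tan 19.3°) = 76.70°, so 2H_s/15 = 10.2267 h.
B: H_s = arccos(−tan 0.0° · tan 14.2°) = 90.00°, so 2H_s/15 = 12.0000 h.
Ratio A/B = 10.2267 / 12.0000 = 0.8522.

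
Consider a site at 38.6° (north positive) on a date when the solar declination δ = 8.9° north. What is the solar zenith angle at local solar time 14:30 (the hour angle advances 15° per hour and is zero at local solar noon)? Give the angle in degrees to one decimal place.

44.8°

Hour angle H = 15° × (14.5 − 12) = 37.50°.
With φ = 38.6°, δ = 8.9°, H = 37.50°: sin φ sin δ = 0.0965, cos φ cos δ cos H = 0.6126, so cos θ_z = 0.7091.
θ_z = arccos(0.7091) = 44.84°.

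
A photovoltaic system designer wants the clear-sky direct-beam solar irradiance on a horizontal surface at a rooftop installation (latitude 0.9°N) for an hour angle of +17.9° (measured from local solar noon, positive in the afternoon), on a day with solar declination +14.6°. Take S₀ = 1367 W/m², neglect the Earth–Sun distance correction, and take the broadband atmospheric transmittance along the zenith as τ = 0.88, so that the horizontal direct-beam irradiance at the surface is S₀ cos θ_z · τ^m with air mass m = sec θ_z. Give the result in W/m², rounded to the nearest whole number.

1101 W/m²

cos θ_z = sin φ sin δ + cos φ cos δ cos H = (0.0157)(0.2521) + (0.9999)(0.9677)(0.9516) = 0.9247.
Air mass m = 1/cos θ_z = 1/0.9247 = 1.081; τ^m = 0.88^1.081 = 0.8709.
Surface direct beam = 1367 × 0.9247 × 0.8709 = 1100.87 W/m².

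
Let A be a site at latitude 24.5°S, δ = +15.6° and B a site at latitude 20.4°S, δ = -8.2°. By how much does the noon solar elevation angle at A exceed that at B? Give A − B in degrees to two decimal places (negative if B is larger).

-27.90°

A: 90° − |-24.5 − (15.6)| = 49.90°.
B: 90° − |-20.4 − (-8.2)| = 77.80°.
A − B = 49.90 − 77.80 = -27.90°.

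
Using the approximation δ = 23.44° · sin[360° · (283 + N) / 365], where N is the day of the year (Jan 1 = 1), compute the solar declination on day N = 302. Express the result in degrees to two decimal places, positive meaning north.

360 × (283 + 302) / 365 = 576.986°; sin(576.986°) = -0.6016.
δ = 23.44 × -0.6016 = -14.102° ≈ -14.10°.

-14.10°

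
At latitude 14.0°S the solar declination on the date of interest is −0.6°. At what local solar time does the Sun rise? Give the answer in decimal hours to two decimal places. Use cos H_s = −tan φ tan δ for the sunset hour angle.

cos H_s = −tan(-14.0°) · tan(-0.6°) = -0.0026, so H_s = arccos(-0.0026) = 90.15°.
Sunrise is at 12 − H_s/15 = 12 − 6.010 = 5.990 h local solar time.

5.99 h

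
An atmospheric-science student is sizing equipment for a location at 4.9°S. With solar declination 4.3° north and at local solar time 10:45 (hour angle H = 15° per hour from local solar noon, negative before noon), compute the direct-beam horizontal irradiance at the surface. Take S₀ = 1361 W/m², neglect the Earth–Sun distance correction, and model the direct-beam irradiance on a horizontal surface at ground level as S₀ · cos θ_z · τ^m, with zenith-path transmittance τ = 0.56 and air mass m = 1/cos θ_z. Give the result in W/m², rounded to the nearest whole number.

Hour angle H = 15° × (10.75 − 12) = -18.75°.
cos θ_z = sin φ sin δ + cos φ cos δ cos H = (-0.0854)(0.0750) + (0.9963)(0.9972)(0.9469) = 0.9343.
Air mass m = 1/cos θ_z = 1/0.9343 = 1.070; τ^m = 0.56^1.070 = 0.5377.
Surface direct beam = 1361 × 0.9343 × 0.5377 = 683.73 W/m².

684 W/m²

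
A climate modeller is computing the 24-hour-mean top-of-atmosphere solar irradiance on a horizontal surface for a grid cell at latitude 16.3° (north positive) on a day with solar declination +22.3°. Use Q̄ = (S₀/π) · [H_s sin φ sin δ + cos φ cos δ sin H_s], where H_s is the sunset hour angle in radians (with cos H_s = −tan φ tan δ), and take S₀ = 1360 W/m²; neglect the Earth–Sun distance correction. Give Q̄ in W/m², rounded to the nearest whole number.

The sunset hour angle satisfies cos H_s = −tan φ tan δ = -0.1199, giving H_s = 96.89°. In radians, H_s = 1.6910.
H_s sin φ sin δ = 1.6910 × 0.2807 × 0.3795 = 0.1801.
cos φ cos δ sin H_s = 0.9598 × 0.9252 × 0.9928 = 0.8816.
Q̄ = (1360/π) × (0.1801 + 0.8816) = 432.90 × 1.0617 = 459.61 W/m².

460 W/m²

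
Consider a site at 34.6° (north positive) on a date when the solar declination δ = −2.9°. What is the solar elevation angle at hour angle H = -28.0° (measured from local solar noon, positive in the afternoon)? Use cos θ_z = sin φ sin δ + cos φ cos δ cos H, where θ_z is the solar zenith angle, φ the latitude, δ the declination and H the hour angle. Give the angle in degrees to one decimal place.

cos θ_z = sin(34.6°) sin(-2.9°) + cos(34.6°) cos(-2.9°) cos(-28.00°) = -0.0287 + 0.7259 = 0.6972.
θ_z = arccos(0.6972) = 45.80°, so the elevation is 90° − 45.80° = 44.20°.

44.2°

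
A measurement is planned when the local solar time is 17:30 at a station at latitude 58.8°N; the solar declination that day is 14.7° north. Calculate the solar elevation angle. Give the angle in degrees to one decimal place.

16.4°

Hour angle H = 15° × (17.5 − 12) = 82.50°.
cos θ_z = sin φ sin δ + cos φ cos δ cos H = (0.8554)(0.2538) + (0.5180)(0.9673)(0.1305) = 0.2825.
θ_z = arccos(0.2825) = 73.59°, so the elevation is 90° − 73.59° = 16.41°.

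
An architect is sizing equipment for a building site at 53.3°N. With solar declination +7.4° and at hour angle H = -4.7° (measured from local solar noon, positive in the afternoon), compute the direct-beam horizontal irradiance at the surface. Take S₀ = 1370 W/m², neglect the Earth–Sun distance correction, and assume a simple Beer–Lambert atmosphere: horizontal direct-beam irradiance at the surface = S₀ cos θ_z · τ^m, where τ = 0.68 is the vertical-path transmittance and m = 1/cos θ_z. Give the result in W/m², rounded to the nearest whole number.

cos θ_z = sin φ sin δ + cos φ cos δ cos H = (0.8018)(0.1288) + (0.5976)(0.9917)(0.9966) = 0.6939.
Air mass m = 1/cos θ_z = 1/0.6939 = 1.441; τ^m = 0.68^1.441 = 0.5736.
Surface direct beam = 1370 × 0.6939 × 0.5736 = 545.29 W/m².

545 W/m²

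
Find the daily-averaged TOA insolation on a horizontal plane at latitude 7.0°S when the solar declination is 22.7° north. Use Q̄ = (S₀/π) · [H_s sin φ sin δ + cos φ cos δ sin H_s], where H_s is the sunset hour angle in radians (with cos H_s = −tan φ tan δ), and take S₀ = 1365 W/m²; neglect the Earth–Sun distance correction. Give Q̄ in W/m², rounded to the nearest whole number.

366 W/m²

−tan φ tan δ = −(-0.1228)(0.4183) = 0.0514; H_s = arccos(0.0514) = 87.05°. In radians, H_s = 1.5193.
H_s sin φ sin δ = 1.5193 × -0.1219 × 0.3859 = -0.0715.
cos φ cos δ sin H_s = 0.9925 × 0.9225 × 0.9987 = 0.9144.
Q̄ = (1365/π) × (-0.0715 + 0.9144) = 434.49 × 0.8429 = 366.23 W/m².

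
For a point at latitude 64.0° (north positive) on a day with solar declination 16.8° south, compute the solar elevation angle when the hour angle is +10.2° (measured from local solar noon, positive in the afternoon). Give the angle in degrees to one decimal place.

8.8°

cos θ_z = sin(64.0°) sin(-16.8°) + cos(64.0°) cos(-16.8°) cos(10.20°) = -0.2598 + 0.4130 = 0.1532.
θ_z = arccos(0.1532) = 81.19°, so the elevation is 90° − 81.19° = 8.81°.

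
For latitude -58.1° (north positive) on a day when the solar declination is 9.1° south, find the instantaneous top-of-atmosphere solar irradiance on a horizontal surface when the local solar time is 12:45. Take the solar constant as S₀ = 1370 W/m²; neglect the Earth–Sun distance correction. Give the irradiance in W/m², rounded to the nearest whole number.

Hour angle H = 15° × (12.75 − 12) = 11.25°.
cos θ_z = sin φ sin δ + cos φ cos δ cos H = (-0.8490)(-0.1582) + (0.5284)(0.9874)(0.9808) = 0.6460.
Top-of-atmosphere irradiance = S₀ cos θ_z = 1370 × 0.6460 = 885.02 W/m².

885 W/m²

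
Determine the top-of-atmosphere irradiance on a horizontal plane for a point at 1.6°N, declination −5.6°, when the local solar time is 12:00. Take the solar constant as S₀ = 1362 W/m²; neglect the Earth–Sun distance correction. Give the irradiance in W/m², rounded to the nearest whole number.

Hour angle H = 15° × (12 − 12) = 0.00°.
cos θ_z = sin φ sin δ + cos φ cos δ cos H = (0.0279)(-0.0976) + (0.9996)(0.9952)(1.0000) = 0.9921.
Top-of-atmosphere irradiance = S₀ cos θ_z = 1362 × 0.9921 = 1351.24 W/m².

1351 W/m²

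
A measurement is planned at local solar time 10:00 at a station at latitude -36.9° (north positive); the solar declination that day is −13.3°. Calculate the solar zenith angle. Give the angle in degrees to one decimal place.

35.7°

Hour angle H = 15° × (10 − 12) = -30.00°.
With φ = -36.9°, δ = -13.3°, H = -30.00°: sin φ sin δ = 0.1381, cos φ cos δ cos H = 0.6740, so cos θ_z = 0.8121.
θ_z = arccos(0.8121) = 35.70°.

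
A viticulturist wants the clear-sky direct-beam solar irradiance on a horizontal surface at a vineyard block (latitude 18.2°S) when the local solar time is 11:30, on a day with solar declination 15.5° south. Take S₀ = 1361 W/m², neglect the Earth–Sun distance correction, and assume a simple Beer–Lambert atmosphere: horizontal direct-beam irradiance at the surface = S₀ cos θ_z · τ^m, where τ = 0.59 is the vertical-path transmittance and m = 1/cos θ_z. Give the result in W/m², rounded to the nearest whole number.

Hour angle H = 15° × (11.5 − 12) = -7.50°.
cos θ_z = sin φ sin δ + cos φ cos δ cos H = (-0.3123)(-0.2672) + (0.9500)(0.9636)(0.9914) = 0.9910.
Air mass m = 1/cos θ_z = 1/0.9910 = 1.009; τ^m = 0.59^1.009 = 0.5872.
Surface direct beam = 1361 × 0.9910 × 0.5872 = 791.99 W/m².

792 W/m²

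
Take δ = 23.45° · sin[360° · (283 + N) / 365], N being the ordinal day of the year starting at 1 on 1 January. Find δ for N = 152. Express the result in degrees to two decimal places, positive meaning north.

+21.90°

360 × (283 + 152) / 365 = 429.041°; sin(429.041°) = 0.9338.
δ = 23.45 × 0.9338 = 21.898° ≈ +21.90°.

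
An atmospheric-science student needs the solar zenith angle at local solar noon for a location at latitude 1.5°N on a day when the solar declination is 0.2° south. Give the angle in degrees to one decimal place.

At local solar noon the hour angle is zero, so the zenith angle is |φ − δ| = |1.5° − (-0.2°)| = 1.7°.

1.7°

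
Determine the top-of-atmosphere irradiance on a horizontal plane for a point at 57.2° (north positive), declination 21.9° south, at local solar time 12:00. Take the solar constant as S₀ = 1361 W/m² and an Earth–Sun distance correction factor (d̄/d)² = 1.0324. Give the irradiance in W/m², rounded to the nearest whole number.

266 W/m²

Hour angle H = 15° × (12 − 12) = 0.00°.
cos θ_z = sin φ sin δ + cos φ cos δ cos H = (0.8406)(-0.3730) + (0.5417)(0.9278)(1.0000) = 0.1890.
Top-of-atmosphere irradiance = S₀ (d̄/d)² cos θ_z = 1361 × 1.0324 × 0.1890 = 265.56 W/m².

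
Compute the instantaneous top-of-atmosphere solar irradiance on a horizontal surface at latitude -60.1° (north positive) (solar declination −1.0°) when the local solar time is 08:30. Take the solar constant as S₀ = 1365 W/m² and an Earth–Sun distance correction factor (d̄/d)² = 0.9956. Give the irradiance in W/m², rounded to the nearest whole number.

433 W/m²

Hour angle H = 15° × (8.5 − 12) = -52.50°.
With φ = -60.1°, δ = -1.0°, H = -52.50°: sin φ sin δ = 0.0151, cos φ cos δ cos H = 0.3034, so cos θ_z = 0.3185.
Top-of-atmosphere irradiance = S₀ (d̄/d)² cos θ_z = 1365 × 0.9956 × 0.3185 = 432.84 W/m².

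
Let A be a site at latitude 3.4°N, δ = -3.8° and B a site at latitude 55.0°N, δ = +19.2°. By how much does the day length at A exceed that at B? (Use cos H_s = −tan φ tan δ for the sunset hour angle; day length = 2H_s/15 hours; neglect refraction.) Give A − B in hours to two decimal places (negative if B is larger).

-4.01 h

A: H_s = arccos(−tan 3.4° · tan -3.8°) = 89.77°, so 2H_s/15 = 11.9693 h.
B: H_s = arccos(−tan 55.0° · tan 19.2°) = 119.82°, so 2H_s/15 = 15.9760 h.
A − B = 11.9693 − 15.9760 = -4.0067 h.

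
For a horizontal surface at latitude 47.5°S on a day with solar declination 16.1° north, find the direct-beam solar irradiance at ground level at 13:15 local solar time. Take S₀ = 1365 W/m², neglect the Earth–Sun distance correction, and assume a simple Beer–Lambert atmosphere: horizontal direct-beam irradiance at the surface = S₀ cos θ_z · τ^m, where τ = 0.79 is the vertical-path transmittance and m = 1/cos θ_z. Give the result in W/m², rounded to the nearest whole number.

Hour angle H = 15° × (13.25 − 12) = 18.75°.
cos θ_z = sin φ sin δ + cos φ cos δ cos H = (-0.7373)(0.2773) + (0.6756)(0.9608)(0.9469) = 0.4102.
Air mass m = 1/cos θ_z = 1/0.4102 = 2.438; τ^m = 0.79^2.438 = 0.5629.
Surface direct beam = 1365 × 0.4102 × 0.5629 = 315.18 W/m².

315 W/m²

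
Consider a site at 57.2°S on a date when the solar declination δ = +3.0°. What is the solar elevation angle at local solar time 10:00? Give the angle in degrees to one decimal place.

Hour angle H = 15° × (10 − 12) = -30.00°.
With φ = -57.2°, δ = 3.0°, H = -30.00°: sin φ sin δ = -0.0440, cos φ cos δ cos H = 0.4685, so cos θ_z = 0.4245.
θ_z = arccos(0.4245) = 64.88°, so the elevation is 90° − 64.88° = 25.12°.

25.1°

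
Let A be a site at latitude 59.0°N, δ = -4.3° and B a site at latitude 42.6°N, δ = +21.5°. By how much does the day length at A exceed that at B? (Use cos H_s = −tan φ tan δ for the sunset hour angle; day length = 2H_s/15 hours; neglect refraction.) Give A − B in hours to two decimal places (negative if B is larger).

A: H_s = arccos(−tan 59.0° · tan -4.3°) = 82.81°, so 2H_s/15 = 11.0413 h.
B: H_s = arccos(−tan 42.6° · tan 21.5°) = 111.24°, so 2H_s/15 = 14.8320 h.
A − B = 11.0413 − 14.8320 = -3.7907 h.

-3.79 h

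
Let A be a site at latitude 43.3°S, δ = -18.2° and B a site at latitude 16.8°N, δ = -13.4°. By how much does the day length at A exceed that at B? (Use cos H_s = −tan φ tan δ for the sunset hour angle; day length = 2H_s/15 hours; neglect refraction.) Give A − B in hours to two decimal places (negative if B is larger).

A: H_s = arccos(−tan -43.3° · tan -18.2°) = 108.05°, so 2H_s/15 = 14.4067 h.
B: H_s = arccos(−tan 16.8° · tan -13.4°) = 85.88°, so 2H_s/15 = 11.4507 h.
A − B = 14.4067 − 11.4507 = 2.9560 h.

+2.96 h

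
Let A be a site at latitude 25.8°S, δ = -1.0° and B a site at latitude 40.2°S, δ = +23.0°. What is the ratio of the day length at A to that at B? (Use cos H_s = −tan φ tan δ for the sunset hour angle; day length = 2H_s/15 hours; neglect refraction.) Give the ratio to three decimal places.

A: H_s = arccos(−tan -25.8° · tan -1.0°) = 90.48°, so 2H_s/15 = 12.0640 h.
B: H_s = arccos(−tan -40.2° · tan 23.0°) = 68.98°, so 2H_s/15 = 9.1973 h.
Ratio A/B = 12.0640 / 9.1973 = 1.3117.

1.312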